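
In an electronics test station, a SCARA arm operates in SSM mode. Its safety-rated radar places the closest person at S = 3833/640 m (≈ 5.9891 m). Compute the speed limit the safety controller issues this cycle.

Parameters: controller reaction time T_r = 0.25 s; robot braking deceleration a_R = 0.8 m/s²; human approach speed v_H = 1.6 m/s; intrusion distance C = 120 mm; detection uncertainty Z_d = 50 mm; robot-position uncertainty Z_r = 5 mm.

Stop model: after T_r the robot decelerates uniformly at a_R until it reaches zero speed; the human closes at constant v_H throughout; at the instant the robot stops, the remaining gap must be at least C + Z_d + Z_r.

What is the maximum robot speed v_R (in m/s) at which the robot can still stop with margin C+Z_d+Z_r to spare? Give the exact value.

quadratic (5/8)·v² + (9/4)·v + (-693/128) = 0
  disc = (9/4)² − 4·(5/8)·(-693/128) = 4761/256 ; √disc = 69/16
  v_R = (−(9/4) + 69/16) / (2·(5/8)) = 33/20 m/s
check:
stop time T_s = (33/20)/(4/5) = 2.0625 s
robot in T_r: 1.6500·0.2500 = 0.4125 m
robot under decel: 1.6500²/(2·0.8000) = 1.7016 m
human closes 1.6000·2.3125 = 3.7000 m
C+Z_d+Z_r = 0.1200+0.0500+0.0050 = 0.1750 m
sum ≈ 0.4125+1.7016+3.7000+0.1750 ≈ 5.9891 m = S ✓

v_R_max = 33/20 m/s = 1.6500 m/s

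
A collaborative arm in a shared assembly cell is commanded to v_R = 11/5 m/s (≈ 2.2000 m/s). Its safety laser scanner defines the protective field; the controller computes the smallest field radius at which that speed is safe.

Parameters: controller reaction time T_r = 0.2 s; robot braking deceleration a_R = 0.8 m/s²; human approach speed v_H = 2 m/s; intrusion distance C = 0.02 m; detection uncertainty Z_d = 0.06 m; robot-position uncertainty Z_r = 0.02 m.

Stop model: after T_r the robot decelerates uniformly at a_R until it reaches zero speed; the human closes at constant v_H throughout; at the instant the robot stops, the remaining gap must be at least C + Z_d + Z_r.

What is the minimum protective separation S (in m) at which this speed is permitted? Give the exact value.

S_min = 1893/200 m = 9.4650 m

stop time T_s = (11/5)/(4/5) = 2.7500 s
robot in T_r: 2.2000·0.2000 = 0.4400 m
braking distance = 2.2000²/(2·0.8000) = 3.0250 m
person approaches 2.0000·(0.2000+2.7500) = 5.9000 m
residual clearance needed = 0.0200+0.0600+0.0200 = 0.1000 m
S_min ≈ 0.4400+3.0250+5.9000+0.1000  ⇒  S_min = 1893/200 m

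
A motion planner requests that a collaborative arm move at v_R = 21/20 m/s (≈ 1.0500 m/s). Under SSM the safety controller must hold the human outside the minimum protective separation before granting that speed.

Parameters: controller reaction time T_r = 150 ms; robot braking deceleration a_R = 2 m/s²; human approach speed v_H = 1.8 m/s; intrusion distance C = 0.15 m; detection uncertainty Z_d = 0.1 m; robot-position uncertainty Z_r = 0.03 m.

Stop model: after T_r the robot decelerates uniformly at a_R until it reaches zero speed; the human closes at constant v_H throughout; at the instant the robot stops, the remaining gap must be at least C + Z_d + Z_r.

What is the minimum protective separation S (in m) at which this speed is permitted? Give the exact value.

T_s = v_R/a_R = (21/20)/2 = 0.5250 s
robot in T_r: 1.0500·0.1500 = 0.1575 m
robot covers 1.0500·0.5250 − ½·2.0000·0.5250² = 0.2756 m while stopping
person approaches 1.8000·(0.1500+0.5250) = 1.2150 m
residual clearance needed = 0.1500+0.1000+0.0300 = 0.2800 m
S_min ≈ 0.1575+0.2756+1.2150+0.2800  ⇒  S_min = 617/320 m

S_min = 617/320 m = 1.9281 m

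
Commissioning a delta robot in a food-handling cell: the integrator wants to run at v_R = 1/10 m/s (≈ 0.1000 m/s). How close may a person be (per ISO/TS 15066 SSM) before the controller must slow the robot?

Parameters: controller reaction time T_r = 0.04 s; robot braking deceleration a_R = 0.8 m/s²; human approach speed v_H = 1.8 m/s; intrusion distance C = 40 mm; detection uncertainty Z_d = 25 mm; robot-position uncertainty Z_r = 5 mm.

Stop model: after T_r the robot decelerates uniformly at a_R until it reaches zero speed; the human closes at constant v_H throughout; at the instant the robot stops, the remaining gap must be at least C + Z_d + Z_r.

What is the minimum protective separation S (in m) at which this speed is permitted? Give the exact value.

S_min = 1509/4000 m = 0.3772 m

T_s = v_R/a_R = (1/10)/(4/5) = 0.1250 s
robot in T_r: 0.1000·0.0400 = 0.0040 m
robot covers 0.1000·0.1250 − ½·0.8000·0.1250² = 0.0063 m while stopping
human closes 1.8000·0.1650 = 0.2970 m
C+Z_d+Z_r = 0.0400+0.0250+0.0050 = 0.0700 m
S_min ≈ 0.0040+0.0063+0.2970+0.0700  ⇒  S_min = 1509/4000 m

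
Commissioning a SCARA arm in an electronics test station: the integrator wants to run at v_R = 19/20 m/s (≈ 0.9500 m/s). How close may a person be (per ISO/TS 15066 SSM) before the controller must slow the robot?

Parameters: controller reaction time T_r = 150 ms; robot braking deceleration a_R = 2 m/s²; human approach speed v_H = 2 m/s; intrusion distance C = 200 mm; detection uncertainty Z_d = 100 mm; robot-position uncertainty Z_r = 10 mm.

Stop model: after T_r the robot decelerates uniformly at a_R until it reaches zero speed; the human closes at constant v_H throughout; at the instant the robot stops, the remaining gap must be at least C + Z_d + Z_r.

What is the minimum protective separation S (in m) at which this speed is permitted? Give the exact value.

S_min = 617/320 m = 1.9281 m

braking lasts T_s = (19/20)/2 = 0.4750 s
reaction-phase robot travel = 0.9500·0.1500 = 0.1425 m
robot under decel: 0.9500²/(2·2.0000) = 0.2256 m
person approaches 2.0000·(0.1500+0.4750) = 1.2500 m
C+Z_d+Z_r = 0.2000+0.1000+0.0100 = 0.3100 m
S_min ≈ 0.1425+0.2256+1.2500+0.3100  ⇒  S_min = 617/320 m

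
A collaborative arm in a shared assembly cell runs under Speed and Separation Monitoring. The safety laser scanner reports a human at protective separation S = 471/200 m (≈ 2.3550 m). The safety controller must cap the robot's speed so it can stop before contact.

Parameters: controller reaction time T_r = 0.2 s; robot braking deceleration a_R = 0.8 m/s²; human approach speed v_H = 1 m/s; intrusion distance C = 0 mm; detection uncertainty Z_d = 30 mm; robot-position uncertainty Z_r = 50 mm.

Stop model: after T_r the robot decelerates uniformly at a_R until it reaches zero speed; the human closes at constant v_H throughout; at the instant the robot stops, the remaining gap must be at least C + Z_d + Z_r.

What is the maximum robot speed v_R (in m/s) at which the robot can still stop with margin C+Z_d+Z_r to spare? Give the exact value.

v_R_max = 1 m/s = 1.0000 m/s

quadratic (5/8)·v² + (29/20)·v + (-83/40) = 0
  disc = (29/20)² − 4·(5/8)·(-83/40) = 729/100 ; √disc = 27/10
  v_R = (−(29/20) + 27/10) / (2·(5/8)) = 1 m/s
check:
stop time T_s = 1/(4/5) = 1.2500 s
reaction-phase robot travel = 1.0000·0.2000 = 0.2000 m
robot covers 1.0000·1.2500 − ½·0.8000·1.2500² = 0.6250 m while stopping
person approaches 1.0000·(0.2000+1.2500) = 1.4500 m
margins: 0.0000+0.0300+0.0500 = 0.0800 m
sum ≈ 0.2000+0.6250+1.4500+0.0800 ≈ 2.3550 m = S ✓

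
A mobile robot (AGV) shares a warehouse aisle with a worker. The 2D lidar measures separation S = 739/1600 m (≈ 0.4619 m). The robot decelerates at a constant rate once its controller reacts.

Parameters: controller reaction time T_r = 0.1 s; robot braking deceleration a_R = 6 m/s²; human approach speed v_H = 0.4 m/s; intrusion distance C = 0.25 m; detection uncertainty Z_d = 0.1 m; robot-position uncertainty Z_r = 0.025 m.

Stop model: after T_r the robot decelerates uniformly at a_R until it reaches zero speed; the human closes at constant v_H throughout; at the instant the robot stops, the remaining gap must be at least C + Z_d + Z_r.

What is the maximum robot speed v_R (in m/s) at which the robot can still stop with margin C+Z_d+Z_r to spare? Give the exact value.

at the boundary: (1/12)·v² + (1/6)·v + (-3/64) = 0
  disc = (1/6)² − 4·(1/12)·(-3/64) = 25/576 ; √disc = 5/24
  v_R = (−(1/6) + 5/24) / (2·(1/12)) = 1/4 m/s
check:
braking lasts T_s = (1/4)/6 = 0.0417 s
reaction-phase robot travel = 0.2500·0.1000 = 0.0250 m
robot under decel: 0.2500²/(2·6.0000) = 0.0052 m
person approaches 0.4000·(0.1000+0.0417) = 0.0567 m
residual clearance needed = 0.2500+0.1000+0.0250 = 0.3750 m
sum ≈ 0.0250+0.0052+0.0567+0.3750 ≈ 0.4619 m = S ✓

v_R_max = 1/4 m/s = 0.2500 m/s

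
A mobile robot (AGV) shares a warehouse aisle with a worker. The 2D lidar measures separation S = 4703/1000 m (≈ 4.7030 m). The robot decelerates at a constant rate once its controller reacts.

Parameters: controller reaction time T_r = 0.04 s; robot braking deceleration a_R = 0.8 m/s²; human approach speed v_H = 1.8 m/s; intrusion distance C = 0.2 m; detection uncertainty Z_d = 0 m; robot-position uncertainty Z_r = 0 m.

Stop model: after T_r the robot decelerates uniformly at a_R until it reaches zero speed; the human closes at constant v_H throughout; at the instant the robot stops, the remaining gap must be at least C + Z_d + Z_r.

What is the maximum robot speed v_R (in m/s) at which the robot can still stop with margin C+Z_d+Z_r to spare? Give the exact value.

v_R_max = 7/5 m/s = 1.4000 m/s

at the boundary: (5/8)·v² + (229/100)·v + (-4431/1000) = 0
  disc = (229/100)² − 4·(5/8)·(-4431/1000) = 10201/625 ; √disc = 101/25
  v_R = (−(229/100) + 101/25) / (2·(5/8)) = 7/5 m/s
check:
T_s = v_R/a_R = (7/5)/(4/5) = 1.7500 s
reaction-phase robot travel = 1.4000·0.0400 = 0.0560 m
robot under decel: 1.4000²/(2·0.8000) = 1.2250 m
human over T_r+T_s: 1.8000·(0.0400+1.7500) = 3.2220 m
margins: 0.2000+0.0000+0.0000 = 0.2000 m
sum ≈ 0.0560+1.2250+3.2220+0.2000 ≈ 4.7030 m = S ✓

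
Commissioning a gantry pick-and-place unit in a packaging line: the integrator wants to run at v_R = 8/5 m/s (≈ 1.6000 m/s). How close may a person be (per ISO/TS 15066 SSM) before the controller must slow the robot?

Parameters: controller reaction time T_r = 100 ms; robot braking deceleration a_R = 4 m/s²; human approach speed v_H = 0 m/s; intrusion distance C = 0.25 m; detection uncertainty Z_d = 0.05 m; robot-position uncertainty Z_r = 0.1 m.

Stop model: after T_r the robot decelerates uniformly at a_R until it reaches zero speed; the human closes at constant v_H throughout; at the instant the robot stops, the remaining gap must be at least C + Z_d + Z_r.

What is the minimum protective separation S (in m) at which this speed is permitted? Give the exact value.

stop time T_s = (8/5)/4 = 0.4000 s
robot covers v_R·T_r = 1.6000·0.1000 = 0.1600 m before braking
robot covers 1.6000·0.4000 − ½·4.0000·0.4000² = 0.3200 m while stopping
human over T_r+T_s: 0.0000·(0.1000+0.4000) = 0.0000 m
margins: 0.2500+0.0500+0.1000 = 0.4000 m
S_min ≈ 0.1600+0.3200+0.0000+0.4000  ⇒  S_min = 22/25 m

S_min = 22/25 m = 0.8800 m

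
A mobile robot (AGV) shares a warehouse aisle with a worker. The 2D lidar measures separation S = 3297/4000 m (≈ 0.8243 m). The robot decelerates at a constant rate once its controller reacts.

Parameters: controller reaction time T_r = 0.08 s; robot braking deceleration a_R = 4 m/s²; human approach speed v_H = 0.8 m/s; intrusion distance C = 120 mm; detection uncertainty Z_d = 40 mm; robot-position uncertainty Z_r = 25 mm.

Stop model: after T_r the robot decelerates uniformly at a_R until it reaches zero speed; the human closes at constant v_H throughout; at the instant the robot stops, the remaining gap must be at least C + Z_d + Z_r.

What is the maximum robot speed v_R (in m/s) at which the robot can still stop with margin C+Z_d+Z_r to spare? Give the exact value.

at the boundary: (1/8)·v² + (7/25)·v + (-2301/4000) = 0
  disc = (7/25)² − 4·(1/8)·(-2301/4000) = 14641/40000 ; √disc = 121/200
  v_R = (−(7/25) + 121/200) / (2·(1/8)) = 13/10 m/s
check:
stop time T_s = (13/10)/4 = 0.3250 s
robot in T_r: 1.3000·0.0800 = 0.1040 m
braking distance = 1.3000²/(2·4.0000) = 0.2112 m
human over T_r+T_s: 0.8000·(0.0800+0.3250) = 0.3240 m
C+Z_d+Z_r = 0.1200+0.0400+0.0250 = 0.1850 m
sum ≈ 0.1040+0.2112+0.3240+0.1850 ≈ 0.8243 m = S ✓

v_R_max = 13/10 m/s = 1.3000 m/s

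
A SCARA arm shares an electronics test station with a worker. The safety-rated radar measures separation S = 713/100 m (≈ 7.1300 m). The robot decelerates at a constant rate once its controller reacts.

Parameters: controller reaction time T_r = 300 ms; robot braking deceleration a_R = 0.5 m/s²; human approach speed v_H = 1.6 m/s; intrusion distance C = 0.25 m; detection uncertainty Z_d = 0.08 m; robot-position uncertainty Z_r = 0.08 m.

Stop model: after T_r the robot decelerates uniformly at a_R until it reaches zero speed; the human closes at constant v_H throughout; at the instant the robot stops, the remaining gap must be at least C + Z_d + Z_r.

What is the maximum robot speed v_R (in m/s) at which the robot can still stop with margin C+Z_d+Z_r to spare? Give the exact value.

v_R_max = 13/10 m/s = 1.3000 m/s

collect terms ⇒ (1)·v_R² + (7/2)·v_R + (-156/25) = 0
  disc = (7/2)² − 4·(1)·(-156/25) = 3721/100 ; √disc = 61/10
  v_R = (−(7/2) + 61/10) / (2·(1)) = 13/10 m/s
check:
stop time T_s = (13/10)/(1/2) = 2.6000 s
reaction-phase robot travel = 1.3000·0.3000 = 0.3900 m
robot covers 1.3000·2.6000 − ½·0.5000·2.6000² = 1.6900 m while stopping
human over T_r+T_s: 1.6000·(0.3000+2.6000) = 4.6400 m
margins: 0.2500+0.0800+0.0800 = 0.4100 m
sum ≈ 0.3900+1.6900+4.6400+0.4100 ≈ 7.1300 m = S ✓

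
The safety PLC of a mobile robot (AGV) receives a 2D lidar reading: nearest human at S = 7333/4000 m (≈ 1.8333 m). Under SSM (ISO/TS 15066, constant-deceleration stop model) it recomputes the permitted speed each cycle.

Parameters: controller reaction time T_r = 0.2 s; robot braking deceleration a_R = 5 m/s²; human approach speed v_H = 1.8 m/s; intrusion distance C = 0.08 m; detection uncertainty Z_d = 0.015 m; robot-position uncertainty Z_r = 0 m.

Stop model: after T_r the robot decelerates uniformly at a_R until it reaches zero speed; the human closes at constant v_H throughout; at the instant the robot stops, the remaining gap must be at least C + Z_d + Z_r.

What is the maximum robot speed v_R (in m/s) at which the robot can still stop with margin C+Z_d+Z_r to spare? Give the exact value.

v_R_max = 37/20 m/s = 1.8500 m/s

at the boundary: (1/10)·v² + (14/25)·v + (-5513/4000) = 0
  disc = (14/25)² − 4·(1/10)·(-5513/4000) = 8649/10000 ; √disc = 93/100
  v_R = (−(14/25) + 93/100) / (2·(1/10)) = 37/20 m/s
check:
T_s = v_R/a_R = (37/20)/5 = 0.3700 s
robot covers v_R·T_r = 1.8500·0.2000 = 0.3700 m before braking
braking distance = 1.8500²/(2·5.0000) = 0.3422 m
person approaches 1.8000·(0.2000+0.3700) = 1.0260 m
C+Z_d+Z_r = 0.0800+0.0150+0.0000 = 0.0950 m
sum ≈ 0.3700+0.3422+1.0260+0.0950 ≈ 1.8333 m = S ✓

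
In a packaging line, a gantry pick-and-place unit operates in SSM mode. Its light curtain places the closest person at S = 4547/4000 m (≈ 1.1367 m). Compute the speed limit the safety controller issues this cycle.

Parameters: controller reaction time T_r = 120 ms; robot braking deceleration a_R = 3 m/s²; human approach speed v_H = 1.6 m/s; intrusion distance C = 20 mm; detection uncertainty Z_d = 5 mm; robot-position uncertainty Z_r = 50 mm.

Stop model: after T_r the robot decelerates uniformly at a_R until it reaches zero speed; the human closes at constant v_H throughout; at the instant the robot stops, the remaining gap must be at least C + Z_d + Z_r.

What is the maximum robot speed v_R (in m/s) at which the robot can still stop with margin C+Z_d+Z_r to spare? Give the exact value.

quadratic (1/6)·v² + (49/75)·v + (-3479/4000) = 0
  disc = (49/75)² − 4·(1/6)·(-3479/4000) = 90601/90000 ; √disc = 301/300
  v_R = (−(49/75) + 301/300) / (2·(1/6)) = 21/20 m/s
check:
stop time T_s = (21/20)/3 = 0.3500 s
robot covers v_R·T_r = 1.0500·0.1200 = 0.1260 m before braking
braking distance = 1.0500²/(2·3.0000) = 0.1837 m
person approaches 1.6000·(0.1200+0.3500) = 0.7520 m
margins: 0.0200+0.0050+0.0500 = 0.0750 m
sum ≈ 0.1260+0.1837+0.7520+0.0750 ≈ 1.1367 m = S ✓

v_R_max = 21/20 m/s = 1.0500 m/s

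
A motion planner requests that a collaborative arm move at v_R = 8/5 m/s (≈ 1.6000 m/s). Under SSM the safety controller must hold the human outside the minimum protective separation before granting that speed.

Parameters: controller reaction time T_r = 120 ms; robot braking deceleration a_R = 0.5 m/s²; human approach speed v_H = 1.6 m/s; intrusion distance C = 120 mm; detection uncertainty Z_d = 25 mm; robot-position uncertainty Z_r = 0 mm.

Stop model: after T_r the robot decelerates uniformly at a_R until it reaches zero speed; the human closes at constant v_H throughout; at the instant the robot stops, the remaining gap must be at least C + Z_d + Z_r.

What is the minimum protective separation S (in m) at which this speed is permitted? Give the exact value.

S_min = 8209/1000 m = 8.2090 m

stop time T_s = (8/5)/(1/2) = 3.2000 s
robot covers v_R·T_r = 1.6000·0.1200 = 0.1920 m before braking
robot under decel: 1.6000²/(2·0.5000) = 2.5600 m
person approaches 1.6000·(0.1200+3.2000) = 5.3120 m
residual clearance needed = 0.1200+0.0250+0.0000 = 0.1450 m
S_min ≈ 0.1920+2.5600+5.3120+0.1450  ⇒  S_min = 8209/1000 m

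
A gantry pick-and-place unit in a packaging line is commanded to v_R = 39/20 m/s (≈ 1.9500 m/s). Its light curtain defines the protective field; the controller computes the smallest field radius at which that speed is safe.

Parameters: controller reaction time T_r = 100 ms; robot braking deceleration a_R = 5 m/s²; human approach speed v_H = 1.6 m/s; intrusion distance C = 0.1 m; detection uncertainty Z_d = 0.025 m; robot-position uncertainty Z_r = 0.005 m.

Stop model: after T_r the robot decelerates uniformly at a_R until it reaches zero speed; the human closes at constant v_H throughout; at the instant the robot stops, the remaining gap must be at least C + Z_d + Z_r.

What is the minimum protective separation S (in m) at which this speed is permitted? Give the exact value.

braking lasts T_s = (39/20)/5 = 0.3900 s
robot in T_r: 1.9500·0.1000 = 0.1950 m
robot under decel: 1.9500²/(2·5.0000) = 0.3802 m
person approaches 1.6000·(0.1000+0.3900) = 0.7840 m
margins: 0.1000+0.0250+0.0050 = 0.1300 m
S_min ≈ 0.1950+0.3802+0.7840+0.1300  ⇒  S_min = 5957/4000 m

S_min = 5957/4000 m = 1.4892 m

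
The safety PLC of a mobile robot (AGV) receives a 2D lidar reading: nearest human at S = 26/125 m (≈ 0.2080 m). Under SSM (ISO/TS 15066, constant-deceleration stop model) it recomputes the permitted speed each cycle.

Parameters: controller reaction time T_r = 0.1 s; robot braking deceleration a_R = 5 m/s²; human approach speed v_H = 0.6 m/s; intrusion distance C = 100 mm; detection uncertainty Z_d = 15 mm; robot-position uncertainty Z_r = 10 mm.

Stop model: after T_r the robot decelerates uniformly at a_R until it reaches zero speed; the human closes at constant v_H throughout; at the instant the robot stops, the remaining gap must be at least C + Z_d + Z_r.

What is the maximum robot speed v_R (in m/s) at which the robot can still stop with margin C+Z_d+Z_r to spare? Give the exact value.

at the boundary: (1/10)·v² + (11/50)·v + (-23/1000) = 0
  disc = (11/50)² − 4·(1/10)·(-23/1000) = 36/625 ; √disc = 6/25
  v_R = (−(11/50) + 6/25) / (2·(1/10)) = 1/10 m/s
check:
T_s = v_R/a_R = (1/10)/5 = 0.0200 s
reaction-phase robot travel = 0.1000·0.1000 = 0.0100 m
robot under decel: 0.1000²/(2·5.0000) = 0.0010 m
human over T_r+T_s: 0.6000·(0.1000+0.0200) = 0.0720 m
residual clearance needed = 0.1000+0.0150+0.0100 = 0.1250 m
sum ≈ 0.0100+0.0010+0.0720+0.1250 ≈ 0.2080 m = S ✓

v_R_max = 1/10 m/s = 0.1000 m/s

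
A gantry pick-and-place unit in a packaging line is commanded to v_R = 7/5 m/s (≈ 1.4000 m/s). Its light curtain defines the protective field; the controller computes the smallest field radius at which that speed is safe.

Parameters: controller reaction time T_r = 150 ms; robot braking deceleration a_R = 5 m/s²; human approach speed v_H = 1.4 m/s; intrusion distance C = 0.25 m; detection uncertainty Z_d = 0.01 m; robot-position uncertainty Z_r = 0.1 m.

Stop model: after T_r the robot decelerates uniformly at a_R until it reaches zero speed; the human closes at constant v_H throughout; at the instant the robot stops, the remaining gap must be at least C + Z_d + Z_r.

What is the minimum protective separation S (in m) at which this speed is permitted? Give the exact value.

T_s = v_R/a_R = (7/5)/5 = 0.2800 s
reaction-phase robot travel = 1.4000·0.1500 = 0.2100 m
robot under decel: 1.4000²/(2·5.0000) = 0.1960 m
human closes 1.4000·0.4300 = 0.6020 m
C+Z_d+Z_r = 0.2500+0.0100+0.1000 = 0.3600 m
S_min ≈ 0.2100+0.1960+0.6020+0.3600  ⇒  S_min = 171/125 m

S_min = 171/125 m = 1.3680 m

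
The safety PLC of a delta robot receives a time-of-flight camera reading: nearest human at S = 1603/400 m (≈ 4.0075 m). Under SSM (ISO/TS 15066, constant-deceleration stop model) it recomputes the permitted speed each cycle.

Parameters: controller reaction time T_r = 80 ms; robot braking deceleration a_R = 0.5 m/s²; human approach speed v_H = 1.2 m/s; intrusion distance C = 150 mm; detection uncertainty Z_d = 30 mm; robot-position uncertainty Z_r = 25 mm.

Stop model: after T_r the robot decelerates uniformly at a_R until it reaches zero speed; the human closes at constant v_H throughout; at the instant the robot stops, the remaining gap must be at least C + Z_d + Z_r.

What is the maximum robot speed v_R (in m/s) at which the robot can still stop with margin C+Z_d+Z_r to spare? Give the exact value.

v_R_max = 21/20 m/s = 1.0500 m/s

quadratic (1)·v² + (62/25)·v + (-7413/2000) = 0
  disc = (62/25)² − 4·(1)·(-7413/2000) = 52441/2500 ; √disc = 229/50
  v_R = (−(62/25) + 229/50) / (2·(1)) = 21/20 m/s
check:
T_s = v_R/a_R = (21/20)/(1/2) = 2.1000 s
robot in T_r: 1.0500·0.0800 = 0.0840 m
robot covers 1.0500·2.1000 − ½·0.5000·2.1000² = 1.1025 m while stopping
human closes 1.2000·2.1800 = 2.6160 m
C+Z_d+Z_r = 0.1500+0.0300+0.0250 = 0.2050 m
sum ≈ 0.0840+1.1025+2.6160+0.2050 ≈ 4.0075 m = S ✓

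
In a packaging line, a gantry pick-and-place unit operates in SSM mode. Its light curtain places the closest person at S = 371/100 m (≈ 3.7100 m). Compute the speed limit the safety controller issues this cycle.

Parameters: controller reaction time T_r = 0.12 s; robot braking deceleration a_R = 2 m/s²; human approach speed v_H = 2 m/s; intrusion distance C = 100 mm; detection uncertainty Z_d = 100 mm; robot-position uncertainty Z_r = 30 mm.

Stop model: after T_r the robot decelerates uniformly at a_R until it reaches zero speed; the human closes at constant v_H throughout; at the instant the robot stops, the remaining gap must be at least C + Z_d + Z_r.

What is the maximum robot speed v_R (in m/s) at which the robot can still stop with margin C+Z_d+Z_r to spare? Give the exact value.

v_R_max = 2 m/s = 2.0000 m/s

collect terms ⇒ (1/4)·v_R² + (28/25)·v_R + (-81/25) = 0
  disc = (28/25)² − 4·(1/4)·(-81/25) = 2809/625 ; √disc = 53/25
  v_R = (−(28/25) + 53/25) / (2·(1/4)) = 2 m/s
check:
braking lasts T_s = 2/2 = 1.0000 s
robot in T_r: 2.0000·0.1200 = 0.2400 m
braking distance = 2.0000²/(2·2.0000) = 1.0000 m
human over T_r+T_s: 2.0000·(0.1200+1.0000) = 2.2400 m
margins: 0.1000+0.1000+0.0300 = 0.2300 m
sum ≈ 0.2400+1.0000+2.2400+0.2300 ≈ 3.7100 m = S ✓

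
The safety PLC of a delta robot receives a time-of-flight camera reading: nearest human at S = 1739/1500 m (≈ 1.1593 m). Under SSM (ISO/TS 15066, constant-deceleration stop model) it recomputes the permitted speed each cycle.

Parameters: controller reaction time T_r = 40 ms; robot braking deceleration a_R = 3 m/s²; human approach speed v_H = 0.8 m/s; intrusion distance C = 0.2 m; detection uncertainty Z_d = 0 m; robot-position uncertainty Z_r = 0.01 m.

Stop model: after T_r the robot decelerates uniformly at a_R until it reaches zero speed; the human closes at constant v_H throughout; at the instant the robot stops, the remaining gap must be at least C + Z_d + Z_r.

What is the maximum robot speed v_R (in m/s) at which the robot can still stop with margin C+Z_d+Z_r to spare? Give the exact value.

collect terms ⇒ (1/6)·v_R² + (23/75)·v_R + (-344/375) = 0
  disc = (23/75)² − 4·(1/6)·(-344/375) = 441/625 ; √disc = 21/25
  v_R = (−(23/75) + 21/25) / (2·(1/6)) = 8/5 m/s
check:
T_s = v_R/a_R = (8/5)/3 = 0.5333 s
robot covers v_R·T_r = 1.6000·0.0400 = 0.0640 m before braking
robot covers 1.6000·0.5333 − ½·3.0000·0.5333² = 0.4267 m while stopping
human closes 0.8000·0.5733 = 0.4587 m
margins: 0.2000+0.0000+0.0100 = 0.2100 m
sum ≈ 0.0640+0.4267+0.4587+0.2100 ≈ 1.1593 m = S ✓

v_R_max = 8/5 m/s = 1.6000 m/s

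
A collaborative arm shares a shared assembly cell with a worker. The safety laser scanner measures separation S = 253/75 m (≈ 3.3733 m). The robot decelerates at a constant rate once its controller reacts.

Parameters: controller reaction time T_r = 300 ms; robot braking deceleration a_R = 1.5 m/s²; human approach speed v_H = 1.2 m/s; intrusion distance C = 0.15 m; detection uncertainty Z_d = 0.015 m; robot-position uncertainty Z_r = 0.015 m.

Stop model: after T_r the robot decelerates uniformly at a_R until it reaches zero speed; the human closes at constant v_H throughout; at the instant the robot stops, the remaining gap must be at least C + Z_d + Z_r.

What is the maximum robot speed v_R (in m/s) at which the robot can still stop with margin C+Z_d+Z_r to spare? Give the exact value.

quadratic (1/3)·v² + (11/10)·v + (-17/6) = 0
  disc = (11/10)² − 4·(1/3)·(-17/6) = 4489/900 ; √disc = 67/30
  v_R = (−(11/10) + 67/30) / (2·(1/3)) = 17/10 m/s
check:
stop time T_s = (17/10)/(3/2) = 1.1333 s
reaction-phase robot travel = 1.7000·0.3000 = 0.5100 m
robot under decel: 1.7000²/(2·1.5000) = 0.9633 m
human closes 1.2000·1.4333 = 1.7200 m
margins: 0.1500+0.0150+0.0150 = 0.1800 m
sum ≈ 0.5100+0.9633+1.7200+0.1800 ≈ 3.3733 m = S ✓

v_R_max = 17/10 m/s = 1.7000 m/s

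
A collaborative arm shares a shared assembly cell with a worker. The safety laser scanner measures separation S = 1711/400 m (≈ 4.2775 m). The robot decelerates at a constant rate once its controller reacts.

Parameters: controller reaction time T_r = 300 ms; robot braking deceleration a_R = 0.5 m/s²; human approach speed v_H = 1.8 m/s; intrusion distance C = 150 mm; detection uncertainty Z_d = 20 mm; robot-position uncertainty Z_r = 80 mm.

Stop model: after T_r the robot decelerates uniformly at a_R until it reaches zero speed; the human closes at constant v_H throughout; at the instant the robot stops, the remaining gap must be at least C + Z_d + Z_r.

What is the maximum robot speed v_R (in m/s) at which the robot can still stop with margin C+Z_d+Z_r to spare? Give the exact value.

v_R_max = 3/4 m/s = 0.7500 m/s

collect terms ⇒ (1)·v_R² + (39/10)·v_R + (-279/80) = 0
  disc = (39/10)² − 4·(1)·(-279/80) = 729/25 ; √disc = 27/5
  v_R = (−(39/10) + 27/5) / (2·(1)) = 3/4 m/s
check:
T_s = v_R/a_R = (3/4)/(1/2) = 1.5000 s
robot covers v_R·T_r = 0.7500·0.3000 = 0.2250 m before braking
braking distance = 0.7500²/(2·0.5000) = 0.5625 m
person approaches 1.8000·(0.3000+1.5000) = 3.2400 m
margins: 0.1500+0.0200+0.0800 = 0.2500 m
sum ≈ 0.2250+0.5625+3.2400+0.2500 ≈ 4.2775 m = S ✓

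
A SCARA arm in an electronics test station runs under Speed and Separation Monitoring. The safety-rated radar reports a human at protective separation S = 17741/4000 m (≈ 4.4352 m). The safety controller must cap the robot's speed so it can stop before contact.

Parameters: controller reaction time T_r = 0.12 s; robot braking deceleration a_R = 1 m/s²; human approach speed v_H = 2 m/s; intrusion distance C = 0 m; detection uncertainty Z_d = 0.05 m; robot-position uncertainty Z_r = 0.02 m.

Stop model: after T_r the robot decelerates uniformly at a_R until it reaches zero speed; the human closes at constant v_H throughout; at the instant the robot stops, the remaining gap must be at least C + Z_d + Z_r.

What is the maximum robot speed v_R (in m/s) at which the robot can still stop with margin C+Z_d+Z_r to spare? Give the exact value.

quadratic (1/2)·v² + (53/25)·v + (-16501/4000) = 0
  disc = (53/25)² − 4·(1/2)·(-16501/4000) = 127449/10000 ; √disc = 357/100
  v_R = (−(53/25) + 357/100) / (2·(1/2)) = 29/20 m/s
check:
stop time T_s = (29/20)/1 = 1.4500 s
robot in T_r: 1.4500·0.1200 = 0.1740 m
braking distance = 1.4500²/(2·1.0000) = 1.0513 m
person approaches 2.0000·(0.1200+1.4500) = 3.1400 m
C+Z_d+Z_r = 0.0000+0.0500+0.0200 = 0.0700 m
sum ≈ 0.1740+1.0513+3.1400+0.0700 ≈ 4.4352 m = S ✓

v_R_max = 29/20 m/s = 1.4500 m/s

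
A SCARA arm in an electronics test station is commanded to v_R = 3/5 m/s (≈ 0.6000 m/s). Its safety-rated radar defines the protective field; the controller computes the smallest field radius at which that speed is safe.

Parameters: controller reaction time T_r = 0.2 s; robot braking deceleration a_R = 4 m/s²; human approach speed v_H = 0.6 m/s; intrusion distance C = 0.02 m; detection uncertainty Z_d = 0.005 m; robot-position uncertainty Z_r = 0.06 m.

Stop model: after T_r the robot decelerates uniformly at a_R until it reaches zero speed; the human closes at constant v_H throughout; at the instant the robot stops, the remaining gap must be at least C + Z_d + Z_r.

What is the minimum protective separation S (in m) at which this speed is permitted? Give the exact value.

T_s = v_R/a_R = (3/5)/4 = 0.1500 s
robot in T_r: 0.6000·0.2000 = 0.1200 m
robot under decel: 0.6000²/(2·4.0000) = 0.0450 m
human over T_r+T_s: 0.6000·(0.2000+0.1500) = 0.2100 m
residual clearance needed = 0.0200+0.0050+0.0600 = 0.0850 m
S_min ≈ 0.1200+0.0450+0.2100+0.0850  ⇒  S_min = 23/50 m

S_min = 23/50 m = 0.4600 m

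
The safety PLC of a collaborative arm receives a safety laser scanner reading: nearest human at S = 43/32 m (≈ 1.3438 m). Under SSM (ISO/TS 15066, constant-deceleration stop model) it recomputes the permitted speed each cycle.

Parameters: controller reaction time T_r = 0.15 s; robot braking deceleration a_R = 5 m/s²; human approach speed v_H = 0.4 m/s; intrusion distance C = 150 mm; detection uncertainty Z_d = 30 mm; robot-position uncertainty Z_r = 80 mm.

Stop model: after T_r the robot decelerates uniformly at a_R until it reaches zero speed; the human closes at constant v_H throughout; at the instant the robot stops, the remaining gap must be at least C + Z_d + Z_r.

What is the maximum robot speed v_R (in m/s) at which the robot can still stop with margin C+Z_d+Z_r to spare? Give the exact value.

v_R_max = 9/4 m/s = 2.2500 m/s

at the boundary: (1/10)·v² + (23/100)·v + (-819/800) = 0
  disc = (23/100)² − 4·(1/10)·(-819/800) = 289/625 ; √disc = 17/25
  v_R = (−(23/100) + 17/25) / (2·(1/10)) = 9/4 m/s
check:
stop time T_s = (9/4)/5 = 0.4500 s
robot covers v_R·T_r = 2.2500·0.1500 = 0.3375 m before braking
robot covers 2.2500·0.4500 − ½·5.0000·0.4500² = 0.5062 m while stopping
human over T_r+T_s: 0.4000·(0.1500+0.4500) = 0.2400 m
residual clearance needed = 0.1500+0.0300+0.0800 = 0.2600 m
sum ≈ 0.3375+0.5062+0.2400+0.2600 ≈ 1.3438 m = S ✓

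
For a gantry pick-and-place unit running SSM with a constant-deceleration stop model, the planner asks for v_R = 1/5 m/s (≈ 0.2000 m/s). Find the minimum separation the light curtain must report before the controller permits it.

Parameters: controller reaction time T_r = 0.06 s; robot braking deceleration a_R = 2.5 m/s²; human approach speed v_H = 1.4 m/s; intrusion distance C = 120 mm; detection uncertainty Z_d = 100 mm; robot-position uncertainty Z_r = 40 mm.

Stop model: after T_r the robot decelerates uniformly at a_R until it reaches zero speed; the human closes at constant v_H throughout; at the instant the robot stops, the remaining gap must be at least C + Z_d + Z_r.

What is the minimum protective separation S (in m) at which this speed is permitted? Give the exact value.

S_min = 119/250 m = 0.4760 m

braking lasts T_s = (1/5)/(5/2) = 0.0800 s
robot covers v_R·T_r = 0.2000·0.0600 = 0.0120 m before braking
braking distance = 0.2000²/(2·2.5000) = 0.0080 m
human closes 1.4000·0.1400 = 0.1960 m
residual clearance needed = 0.1200+0.1000+0.0400 = 0.2600 m
S_min ≈ 0.0120+0.0080+0.1960+0.2600  ⇒  S_min = 119/250 m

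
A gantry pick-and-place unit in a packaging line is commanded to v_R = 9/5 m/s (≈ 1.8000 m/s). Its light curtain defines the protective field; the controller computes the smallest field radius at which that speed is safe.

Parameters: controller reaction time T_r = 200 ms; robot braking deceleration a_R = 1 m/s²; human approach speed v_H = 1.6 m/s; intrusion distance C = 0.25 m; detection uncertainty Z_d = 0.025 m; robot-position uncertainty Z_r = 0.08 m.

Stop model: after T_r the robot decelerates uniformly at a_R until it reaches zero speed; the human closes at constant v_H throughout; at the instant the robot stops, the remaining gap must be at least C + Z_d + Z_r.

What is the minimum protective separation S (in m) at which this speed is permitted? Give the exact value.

T_s = v_R/a_R = (9/5)/1 = 1.8000 s
robot covers v_R·T_r = 1.8000·0.2000 = 0.3600 m before braking
braking distance = 1.8000²/(2·1.0000) = 1.6200 m
human over T_r+T_s: 1.6000·(0.2000+1.8000) = 3.2000 m
C+Z_d+Z_r = 0.2500+0.0250+0.0800 = 0.3550 m
S_min ≈ 0.3600+1.6200+3.2000+0.3550  ⇒  S_min = 1107/200 m

S_min = 1107/200 m = 5.5350 m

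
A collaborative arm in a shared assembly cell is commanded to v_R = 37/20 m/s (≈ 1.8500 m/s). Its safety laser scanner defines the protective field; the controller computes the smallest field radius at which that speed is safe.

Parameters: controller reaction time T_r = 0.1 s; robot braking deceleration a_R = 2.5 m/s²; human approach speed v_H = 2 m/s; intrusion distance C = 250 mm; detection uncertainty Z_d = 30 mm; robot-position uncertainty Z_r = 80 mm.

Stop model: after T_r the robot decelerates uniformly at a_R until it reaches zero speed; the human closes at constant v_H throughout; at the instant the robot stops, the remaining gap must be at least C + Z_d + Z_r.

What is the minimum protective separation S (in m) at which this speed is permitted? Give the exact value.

braking lasts T_s = (37/20)/(5/2) = 0.7400 s
reaction-phase robot travel = 1.8500·0.1000 = 0.1850 m
braking distance = 1.8500²/(2·2.5000) = 0.6845 m
human closes 2.0000·0.8400 = 1.6800 m
residual clearance needed = 0.2500+0.0300+0.0800 = 0.3600 m
S_min ≈ 0.1850+0.6845+1.6800+0.3600  ⇒  S_min = 5819/2000 m

S_min = 5819/2000 m = 2.9095 m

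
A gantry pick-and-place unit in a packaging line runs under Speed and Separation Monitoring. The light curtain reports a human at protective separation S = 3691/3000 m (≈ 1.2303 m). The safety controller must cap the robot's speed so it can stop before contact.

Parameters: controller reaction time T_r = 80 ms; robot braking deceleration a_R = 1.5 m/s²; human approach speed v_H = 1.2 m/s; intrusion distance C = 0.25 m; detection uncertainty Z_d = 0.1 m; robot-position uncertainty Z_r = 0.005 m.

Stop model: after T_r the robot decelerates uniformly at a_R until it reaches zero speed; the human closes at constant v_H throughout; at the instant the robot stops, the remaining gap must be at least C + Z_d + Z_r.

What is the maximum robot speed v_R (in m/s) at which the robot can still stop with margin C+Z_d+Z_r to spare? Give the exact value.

at the boundary: (1/3)·v² + (22/25)·v + (-1169/1500) = 0
  disc = (22/25)² − 4·(1/3)·(-1169/1500) = 10201/5625 ; √disc = 101/75
  v_R = (−(22/25) + 101/75) / (2·(1/3)) = 7/10 m/s
check:
stop time T_s = (7/10)/(3/2) = 0.4667 s
reaction-phase robot travel = 0.7000·0.0800 = 0.0560 m
braking distance = 0.7000²/(2·1.5000) = 0.1633 m
human over T_r+T_s: 1.2000·(0.0800+0.4667) = 0.6560 m
margins: 0.2500+0.1000+0.0050 = 0.3550 m
sum ≈ 0.0560+0.1633+0.6560+0.3550 ≈ 1.2303 m = S ✓

v_R_max = 7/10 m/s = 0.7000 m/s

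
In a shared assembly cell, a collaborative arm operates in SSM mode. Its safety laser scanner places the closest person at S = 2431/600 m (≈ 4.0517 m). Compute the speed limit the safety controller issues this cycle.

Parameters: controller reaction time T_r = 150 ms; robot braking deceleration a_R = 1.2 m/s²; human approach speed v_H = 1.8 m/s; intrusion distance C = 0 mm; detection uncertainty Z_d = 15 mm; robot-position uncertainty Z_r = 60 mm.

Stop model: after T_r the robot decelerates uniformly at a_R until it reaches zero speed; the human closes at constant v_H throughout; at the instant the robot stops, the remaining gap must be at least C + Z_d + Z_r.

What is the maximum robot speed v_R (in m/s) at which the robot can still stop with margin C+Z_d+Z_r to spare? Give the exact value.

quadratic (5/12)·v² + (33/20)·v + (-278/75) = 0
  disc = (33/20)² − 4·(5/12)·(-278/75) = 32041/3600 ; √disc = 179/60
  v_R = (−(33/20) + 179/60) / (2·(5/12)) = 8/5 m/s
check:
stop time T_s = (8/5)/(6/5) = 1.3333 s
robot in T_r: 1.6000·0.1500 = 0.2400 m
braking distance = 1.6000²/(2·1.2000) = 1.0667 m
person approaches 1.8000·(0.1500+1.3333) = 2.6700 m
residual clearance needed = 0.0000+0.0150+0.0600 = 0.0750 m
sum ≈ 0.2400+1.0667+2.6700+0.0750 ≈ 4.0517 m = S ✓

v_R_max = 8/5 m/s = 1.6000 m/s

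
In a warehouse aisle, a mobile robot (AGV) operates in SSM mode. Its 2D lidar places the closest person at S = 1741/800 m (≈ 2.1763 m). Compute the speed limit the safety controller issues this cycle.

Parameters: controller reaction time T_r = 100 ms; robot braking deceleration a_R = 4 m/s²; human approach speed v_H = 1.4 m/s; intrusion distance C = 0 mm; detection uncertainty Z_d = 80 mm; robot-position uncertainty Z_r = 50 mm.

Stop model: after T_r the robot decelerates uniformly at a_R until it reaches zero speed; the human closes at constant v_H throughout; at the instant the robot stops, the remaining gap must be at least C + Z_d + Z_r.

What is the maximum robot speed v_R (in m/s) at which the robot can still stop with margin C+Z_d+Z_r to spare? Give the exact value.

at the boundary: (1/8)·v² + (9/20)·v + (-61/32) = 0
  disc = (9/20)² − 4·(1/8)·(-61/32) = 1849/1600 ; √disc = 43/40
  v_R = (−(9/20) + 43/40) / (2·(1/8)) = 5/2 m/s
check:
braking lasts T_s = (5/2)/4 = 0.6250 s
robot covers v_R·T_r = 2.5000·0.1000 = 0.2500 m before braking
robot under decel: 2.5000²/(2·4.0000) = 0.7812 m
person approaches 1.4000·(0.1000+0.6250) = 1.0150 m
C+Z_d+Z_r = 0.0000+0.0800+0.0500 = 0.1300 m
sum ≈ 0.2500+0.7812+1.0150+0.1300 ≈ 2.1763 m = S ✓

v_R_max = 5/2 m/s = 2.5000 m/s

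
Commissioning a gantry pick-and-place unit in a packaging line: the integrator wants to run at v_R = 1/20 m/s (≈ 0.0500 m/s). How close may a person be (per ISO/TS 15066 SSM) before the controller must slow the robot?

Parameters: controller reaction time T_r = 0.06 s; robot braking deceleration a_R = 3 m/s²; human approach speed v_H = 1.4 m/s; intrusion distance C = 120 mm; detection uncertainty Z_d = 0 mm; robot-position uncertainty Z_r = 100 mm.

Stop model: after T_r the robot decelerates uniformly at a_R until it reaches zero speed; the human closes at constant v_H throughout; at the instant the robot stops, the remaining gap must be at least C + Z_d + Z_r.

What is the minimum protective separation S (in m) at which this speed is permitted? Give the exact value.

S_min = 1323/4000 m = 0.3307 m

T_s = v_R/a_R = (1/20)/3 = 0.0167 s
robot covers v_R·T_r = 0.0500·0.0600 = 0.0030 m before braking
robot under decel: 0.0500²/(2·3.0000) = 0.0004 m
person approaches 1.4000·(0.0600+0.0167) = 0.1073 m
C+Z_d+Z_r = 0.1200+0.0000+0.1000 = 0.2200 m
S_min ≈ 0.0030+0.0004+0.1073+0.2200  ⇒  S_min = 1323/4000 m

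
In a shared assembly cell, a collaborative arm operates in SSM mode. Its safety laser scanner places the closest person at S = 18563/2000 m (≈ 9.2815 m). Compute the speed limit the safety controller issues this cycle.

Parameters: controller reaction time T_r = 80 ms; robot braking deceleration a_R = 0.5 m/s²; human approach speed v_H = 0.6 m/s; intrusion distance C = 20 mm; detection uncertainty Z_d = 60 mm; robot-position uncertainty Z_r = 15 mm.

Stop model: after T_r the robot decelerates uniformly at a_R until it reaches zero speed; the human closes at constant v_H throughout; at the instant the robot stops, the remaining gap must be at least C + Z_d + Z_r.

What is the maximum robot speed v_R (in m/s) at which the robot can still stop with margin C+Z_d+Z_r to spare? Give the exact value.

collect terms ⇒ (1)·v_R² + (32/25)·v_R + (-18277/2000) = 0
  disc = (32/25)² − 4·(1)·(-18277/2000) = 95481/2500 ; √disc = 309/50
  v_R = (−(32/25) + 309/50) / (2·(1)) = 49/20 m/s
check:
stop time T_s = (49/20)/(1/2) = 4.9000 s
reaction-phase robot travel = 2.4500·0.0800 = 0.1960 m
robot under decel: 2.4500²/(2·0.5000) = 6.0025 m
human closes 0.6000·4.9800 = 2.9880 m
margins: 0.0200+0.0600+0.0150 = 0.0950 m
sum ≈ 0.1960+6.0025+2.9880+0.0950 ≈ 9.2815 m = S ✓

v_R_max = 49/20 m/s = 2.4500 m/s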